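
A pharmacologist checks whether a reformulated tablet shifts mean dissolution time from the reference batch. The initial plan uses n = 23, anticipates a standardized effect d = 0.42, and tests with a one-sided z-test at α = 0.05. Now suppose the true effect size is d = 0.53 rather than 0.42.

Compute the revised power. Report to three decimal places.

With d = 0.53: δ = d·√n = 0.53 × √23 = 2.5418. Critical value z_{0.05} = 1.645.
Revised power = P(Z > 1.645 − δ) = Φ(0.897) = 0.8151.

Power ≈ 0.815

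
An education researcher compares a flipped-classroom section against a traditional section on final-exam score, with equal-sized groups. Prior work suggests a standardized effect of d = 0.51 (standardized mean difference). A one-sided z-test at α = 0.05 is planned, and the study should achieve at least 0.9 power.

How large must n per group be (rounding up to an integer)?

Set Φ(δ − 1.645) = 0.9; then δ − 1.645 = Φ⁻¹(0.9) = 1.282, giving δ = 2.926.
δ = d·√(n/2) ⇒ n = 2(δ/d)² = 2 × (2.926 / 0.51)² = 65.85.
Rounding up, n = 66 per group.

n = 66 per group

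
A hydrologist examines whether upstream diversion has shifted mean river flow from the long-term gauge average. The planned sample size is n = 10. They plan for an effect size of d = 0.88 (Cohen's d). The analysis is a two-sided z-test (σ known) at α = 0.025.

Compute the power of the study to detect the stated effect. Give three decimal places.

Power ≈ 0.706

Noncentrality parameter: δ = d·√n = 0.88 × √10 = 2.7828
Two-sided α = 0.025 → critical value z_{0.0125} = 2.241.
Power = Φ(δ − 2.241) + Φ(−δ − 2.241) = Φ(0.541) + Φ(-5.024) = 0.7059 + 0.0000 = 0.7059.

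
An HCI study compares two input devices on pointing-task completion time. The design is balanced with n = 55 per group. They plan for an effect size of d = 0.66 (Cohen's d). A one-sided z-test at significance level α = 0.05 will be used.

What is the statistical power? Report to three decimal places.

Power ≈ 0.965

Noncentrality parameter: δ = d·√(n/2) = 0.66 × √(55/2) = 3.4611
Critical value for a one-sided test at α = 0.05: z_α = 1.645.
Power = Φ(δ − 1.645) = Φ(1.816) = 0.9653.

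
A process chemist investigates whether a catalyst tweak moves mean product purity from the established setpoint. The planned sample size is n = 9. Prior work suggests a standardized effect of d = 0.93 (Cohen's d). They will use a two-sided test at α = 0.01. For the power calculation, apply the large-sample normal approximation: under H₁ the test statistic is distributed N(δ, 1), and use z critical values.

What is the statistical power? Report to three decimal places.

Power ≈ 0.585

Noncentrality parameter: λ = d·√n = 0.93 × √9 = 2.7900
Critical value for a two-sided test at α = 0.01: z_{α/2} = 2.576.
Power = Φ(λ − 2.576) + Φ(−λ − 2.576) = Φ(0.214) + Φ(-5.366) = 0.5848 + 0.0000 = 0.5848.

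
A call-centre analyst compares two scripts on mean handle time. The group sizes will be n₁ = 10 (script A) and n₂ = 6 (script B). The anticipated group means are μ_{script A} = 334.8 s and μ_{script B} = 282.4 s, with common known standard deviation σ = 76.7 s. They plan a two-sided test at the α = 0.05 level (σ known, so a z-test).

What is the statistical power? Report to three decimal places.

Power ≈ 0.263

Standardized effect: d = |μ_{script A} − μ_{script B}| / σ = |334.8 − 282.4| / 76.7 = 0.6832
Noncentrality parameter: δ = d / √(1/n₁ + 1/n₂) = 0.6832 / √(1/10 + 1/6) = 1.3230
Critical value for a two-sided test at α = 0.05: z_{α/2} = 1.960.
Power = Φ(δ − 1.960) + Φ(−δ − 1.960) = Φ(-0.637) + Φ(-3.283) = 0.2621 + 0.0005 = 0.2626.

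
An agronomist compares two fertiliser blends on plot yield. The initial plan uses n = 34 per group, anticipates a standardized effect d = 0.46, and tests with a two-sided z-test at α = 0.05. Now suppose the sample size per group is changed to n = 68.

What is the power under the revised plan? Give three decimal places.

With n = 68 per group: δ = d·√(n/2) = 0.46 × √(68/2) = 2.6822. Critical value z_{0.025} = 1.960.
Revised power = Φ(δ − 1.960) + Φ(−δ − 1.960) = Φ(0.722) + Φ(-4.642) = 0.7649 + 0.0000 = 0.7649.

Power ≈ 0.765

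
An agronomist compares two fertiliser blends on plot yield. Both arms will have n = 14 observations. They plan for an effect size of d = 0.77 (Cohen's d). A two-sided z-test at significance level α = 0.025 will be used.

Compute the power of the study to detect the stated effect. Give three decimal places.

Noncentrality parameter: δ = d·√(n/2) = 0.77 × √(14/2) = 2.0372
Critical value for a two-sided test at α = 0.025: z_{α/2} = 2.241.
Power = Φ(δ − 2.241) + Φ(−δ − 2.241) = Φ(-0.204) + Φ(-4.279) = 0.4191 + 0.0000 = 0.4191.

Power ≈ 0.419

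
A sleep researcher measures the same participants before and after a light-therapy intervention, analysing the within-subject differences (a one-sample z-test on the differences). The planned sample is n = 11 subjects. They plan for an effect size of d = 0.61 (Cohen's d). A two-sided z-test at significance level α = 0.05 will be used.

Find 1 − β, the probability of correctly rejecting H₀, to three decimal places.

Noncentrality parameter: δ = d·√n = 0.61 × √11 = 2.0231
Critical value for a two-sided test at α = 0.05: z_{α/2} = 1.960.
Power = Φ(δ − 1.960) + Φ(−δ − 1.960) = Φ(0.063) + Φ(-3.983) = 0.5252 + 0.0000 = 0.5252.

Power ≈ 0.525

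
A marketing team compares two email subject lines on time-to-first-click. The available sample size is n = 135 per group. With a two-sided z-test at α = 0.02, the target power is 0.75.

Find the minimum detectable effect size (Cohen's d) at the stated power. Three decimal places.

Required noncentrality: δ = z_{0.01} + z_{0.25} = 2.326 + 0.674 = 3.001.
(Lower-tail contribution to power is negligible for δ > 0.)
δ = d·√(n/2) ⇒ d = δ/√(n/2) = 3.001/√(135/2) = 0.3653.

d ≈ 0.365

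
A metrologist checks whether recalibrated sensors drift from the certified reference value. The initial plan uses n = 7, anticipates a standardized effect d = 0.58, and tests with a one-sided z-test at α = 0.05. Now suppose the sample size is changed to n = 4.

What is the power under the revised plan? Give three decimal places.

With n = 4: δ = d·√n = 0.58 × √4 = 1.1600. Critical value z_{0.05} = 1.645.
Revised power = Φ(δ − 1.645) = Φ(-0.485) = 0.3139.

Power ≈ 0.314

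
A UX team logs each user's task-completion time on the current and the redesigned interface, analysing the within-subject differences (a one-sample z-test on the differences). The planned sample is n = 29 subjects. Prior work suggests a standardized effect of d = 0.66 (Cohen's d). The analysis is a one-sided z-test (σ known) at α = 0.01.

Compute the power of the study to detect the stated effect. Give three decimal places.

Power ≈ 0.890

Noncentrality parameter: δ = d·√n = 0.66 × √29 = 3.5542
Critical value for a one-sided test at α = 0.01: z_α = 2.326.
Power = Φ(δ − 2.326) = Φ(1.228) = 0.8903.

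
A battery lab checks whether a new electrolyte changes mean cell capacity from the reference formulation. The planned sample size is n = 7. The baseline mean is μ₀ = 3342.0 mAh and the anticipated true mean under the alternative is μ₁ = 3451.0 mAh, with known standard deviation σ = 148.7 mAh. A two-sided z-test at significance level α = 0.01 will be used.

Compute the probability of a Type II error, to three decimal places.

Standardized effect: d = |μ₁ − μ₀| / σ = |3451.0 − 3342.0| / 148.7 = 0.7330
Noncentrality parameter: δ = d·√n = 0.7330 × √7 = 1.9394
Critical value for a two-sided test at α = 0.01: z_{α/2} = 2.576.
Power = Φ(δ − 2.576) + Φ(−δ − 2.576) = Φ(-0.636) + Φ(-4.515) = 0.2622 + 0.0000 = 0.2622.
Type II error: β = 1 − power = 1 − 0.2622 = 0.7378.

β ≈ 0.738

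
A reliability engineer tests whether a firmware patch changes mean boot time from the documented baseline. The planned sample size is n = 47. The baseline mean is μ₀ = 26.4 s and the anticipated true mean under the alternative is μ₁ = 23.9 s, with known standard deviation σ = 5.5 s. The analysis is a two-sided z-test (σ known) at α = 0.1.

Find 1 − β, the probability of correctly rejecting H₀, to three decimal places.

Power ≈ 0.929

Standardized effect: d = |μ₁ − μ₀| / σ = |23.9 − 26.4| / 5.5 = 0.4545
Noncentrality parameter: λ = d·√n = 0.4545 × √47 = 3.1162
Critical value for a two-sided test at α = 0.1: z_{α/2} = 1.645.
Power = Φ(λ − 1.645) + Φ(−λ − 1.645) = Φ(1.471) + Φ(-4.761) = 0.9294 + 0.0000 = 0.9294.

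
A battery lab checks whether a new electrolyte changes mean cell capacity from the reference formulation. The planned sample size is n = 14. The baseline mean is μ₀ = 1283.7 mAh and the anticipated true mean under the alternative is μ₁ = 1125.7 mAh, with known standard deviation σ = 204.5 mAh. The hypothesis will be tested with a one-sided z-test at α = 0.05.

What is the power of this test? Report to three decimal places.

Standardized effect: d = |μ₁ − μ₀| / σ = |1125.7 − 1283.7| / 204.5 = 0.7726
Noncentrality parameter: δ = d·√n = 0.7726 × √14 = 2.8909
Critical value for a one-sided test at α = 0.05: z_α = 1.645.
Power = P(Z > 1.645 − δ) = Φ(1.246) = 0.8936.

Power ≈ 0.894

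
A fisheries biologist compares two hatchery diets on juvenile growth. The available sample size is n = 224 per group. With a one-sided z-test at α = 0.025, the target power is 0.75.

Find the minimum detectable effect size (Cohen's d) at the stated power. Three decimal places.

d ≈ 0.249

Required noncentrality: δ = z_{0.025} + z_{0.25} = 1.960 + 0.674 = 2.634.
δ = d·√(n/2) ⇒ d = δ/√(n/2) = 2.634/√(224/2) = 0.2489.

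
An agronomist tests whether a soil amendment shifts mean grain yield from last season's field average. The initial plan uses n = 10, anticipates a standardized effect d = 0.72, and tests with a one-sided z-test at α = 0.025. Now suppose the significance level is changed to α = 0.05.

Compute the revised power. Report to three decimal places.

δ = d·√n = 0.72 × √10 = 2.2768 (unchanged). New critical value: z_{0.05} = 1.645.
Revised power = Φ(δ − 1.645) = Φ(0.632) = 0.7363.

Power ≈ 0.736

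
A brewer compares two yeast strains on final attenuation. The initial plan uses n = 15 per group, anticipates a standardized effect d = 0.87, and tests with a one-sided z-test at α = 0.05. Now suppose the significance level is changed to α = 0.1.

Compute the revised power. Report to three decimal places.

δ = d·√(n/2) = 0.87 × √(15/2) = 2.3826 (unchanged). New critical value: z_{0.1} = 1.282.
Revised power = P(Z > 1.282 − δ) = Φ(1.101) = 0.8646.

Power ≈ 0.865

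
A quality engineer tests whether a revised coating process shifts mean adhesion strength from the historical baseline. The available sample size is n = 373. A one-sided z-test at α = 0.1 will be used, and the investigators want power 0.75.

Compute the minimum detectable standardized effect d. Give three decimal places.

d ≈ 0.101

Required noncentrality: δ = z_{0.1} + z_{0.25} = 1.282 + 0.674 = 1.956.
δ = d·√n ⇒ d = δ/√n = 1.956/√373 = 0.1013.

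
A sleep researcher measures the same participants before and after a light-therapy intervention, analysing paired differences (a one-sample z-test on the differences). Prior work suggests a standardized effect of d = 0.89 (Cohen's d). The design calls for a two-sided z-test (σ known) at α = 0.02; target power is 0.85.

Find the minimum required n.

For power 0.85 need Φ(δ − z_{0.01}) = 0.85, so δ = z_{0.01} + z_{0.15} = 2.326 + 1.036 = 3.363.
(For δ > 0 the lower-tail rejection region contributes negligibly to power, so the one-term inversion is standard.)
δ = d·√n ⇒ n = (δ/d)² = (3.363 / 0.89)² = 14.28.
Rounding up, n = 15.

n = 15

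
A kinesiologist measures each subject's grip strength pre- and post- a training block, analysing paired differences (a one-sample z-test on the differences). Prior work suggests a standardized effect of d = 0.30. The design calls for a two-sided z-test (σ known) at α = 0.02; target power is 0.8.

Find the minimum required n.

n = 112

Set Φ(δ − 2.326) = 0.8; then δ − 2.326 = Φ⁻¹(0.8) = 0.842, giving δ = 3.168.
(The Φ(−δ − z_{α/2}) term is vanishingly small for δ > 0 and is dropped in the standard sample-size formula.)
δ = d·√n ⇒ n = (δ/d)² = (3.168 / 0.30)² = 111.51.
Rounding up, n = 112.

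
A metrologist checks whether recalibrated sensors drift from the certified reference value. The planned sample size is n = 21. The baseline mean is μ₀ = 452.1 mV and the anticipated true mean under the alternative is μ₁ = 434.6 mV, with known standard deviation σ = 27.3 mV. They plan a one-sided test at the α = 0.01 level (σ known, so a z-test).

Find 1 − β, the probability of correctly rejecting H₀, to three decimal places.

Power ≈ 0.729

Standardized effect: d = |μ₁ − μ₀| / σ = |434.6 − 452.1| / 27.3 = 0.6410
Noncentrality parameter: δ = d·√n = 0.6410 × √21 = 2.9375
Critical value for a one-sided test at α = 0.01: z_α = 2.326.
Power = Φ(δ − 2.326) = Φ(0.611) = 0.7295.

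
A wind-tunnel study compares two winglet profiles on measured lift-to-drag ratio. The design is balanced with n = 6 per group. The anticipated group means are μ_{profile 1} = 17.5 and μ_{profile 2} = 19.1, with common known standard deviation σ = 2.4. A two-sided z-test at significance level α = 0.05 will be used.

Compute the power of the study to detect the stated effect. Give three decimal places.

Standardized effect: d = |μ_{profile 1} − μ_{profile 2}| / σ = |17.5 − 19.1| / 2.4 = 0.6667
Noncentrality parameter: λ = d·√(n/2) = 0.6667 × √(6/2) = 1.1547
Critical value for a two-sided test at α = 0.05: z_{α/2} = 1.960.
Power = Φ(λ − 1.960) + Φ(−λ − 1.960) = Φ(-0.805) + Φ(-3.115) = 0.2103 + 0.0009 = 0.2113.

Power ≈ 0.211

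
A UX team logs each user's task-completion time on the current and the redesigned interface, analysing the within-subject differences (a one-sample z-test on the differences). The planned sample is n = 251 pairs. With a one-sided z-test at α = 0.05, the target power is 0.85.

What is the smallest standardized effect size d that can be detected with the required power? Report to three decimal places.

d ≈ 0.169

Required noncentrality: δ = z_{0.05} + z_{0.15} = 1.645 + 1.036 = 2.681.
δ = d·√n ⇒ d = δ/√n = 2.681/√251 = 0.1692.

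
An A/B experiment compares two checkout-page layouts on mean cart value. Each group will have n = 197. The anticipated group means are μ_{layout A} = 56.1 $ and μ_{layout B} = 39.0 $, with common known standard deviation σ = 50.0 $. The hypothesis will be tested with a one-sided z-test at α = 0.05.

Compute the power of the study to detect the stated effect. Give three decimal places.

Power ≈ 0.960

Standardized effect: d = |μ_{layout A} − μ_{layout B}| / σ = |56.1 − 39.0| / 50.0 = 0.3420
Noncentrality parameter: δ = d·√(n/2) = 0.3420 × √(197/2) = 3.3943
Critical value for a one-sided test at α = 0.05: z_α = 1.645.
Power = Φ(δ − 1.645) = Φ(1.749) = 0.9599.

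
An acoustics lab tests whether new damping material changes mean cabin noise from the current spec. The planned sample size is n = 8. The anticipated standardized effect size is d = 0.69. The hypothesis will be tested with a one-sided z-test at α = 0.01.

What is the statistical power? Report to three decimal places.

Power ≈ 0.354

Noncentrality parameter: δ = d·√n = 0.69 × √8 = 1.9516
One-sided α = 0.01 → critical value z_{0.01} = 2.326.
Power = Φ(δ − 2.326) = Φ(-0.375) = 0.3539.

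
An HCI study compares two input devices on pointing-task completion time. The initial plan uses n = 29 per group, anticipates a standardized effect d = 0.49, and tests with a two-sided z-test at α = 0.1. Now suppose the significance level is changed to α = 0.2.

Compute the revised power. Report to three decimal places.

Power ≈ 0.721

δ = d·√(n/2) = 0.49 × √(29/2) = 1.8659 (unchanged). New critical value: z_{0.1} = 1.282.
Revised power = Φ(δ − 1.282) + Φ(−δ − 1.282) = Φ(0.584) + Φ(-3.147) = 0.7205 + 0.0008 = 0.7213.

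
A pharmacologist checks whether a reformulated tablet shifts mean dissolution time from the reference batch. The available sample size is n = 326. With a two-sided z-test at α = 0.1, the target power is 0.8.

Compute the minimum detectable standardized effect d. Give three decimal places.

d ≈ 0.138

Need Φ(δ − 1.645) = 0.8, so δ = 1.645 + 0.842 = 2.486.
(Lower-tail contribution to power is negligible for δ > 0.)
δ = d·√n ⇒ d = δ/√n = 2.486/√326 = 0.1377.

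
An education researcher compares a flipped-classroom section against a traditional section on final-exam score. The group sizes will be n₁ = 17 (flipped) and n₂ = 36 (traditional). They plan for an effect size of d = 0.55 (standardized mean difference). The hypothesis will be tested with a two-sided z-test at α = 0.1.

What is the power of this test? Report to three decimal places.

Power ≈ 0.589

Noncentrality parameter: δ = d / √(1/n₁ + 1/n₂) = 0.55 / √(1/17 + 1/36) = 1.8690
Two-sided α = 0.1 → critical value z_{0.05} = 1.645.
Power = Φ(δ − 1.645) + Φ(−δ − 1.645) = Φ(0.224) + Φ(-3.514) = 0.5887 + 0.0002 = 0.5889.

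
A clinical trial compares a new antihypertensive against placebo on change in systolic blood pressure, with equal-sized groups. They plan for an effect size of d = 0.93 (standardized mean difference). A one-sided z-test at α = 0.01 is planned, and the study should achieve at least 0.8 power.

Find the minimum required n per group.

Set Φ(δ − 2.326) = 0.8; then δ − 2.326 = Φ⁻¹(0.8) = 0.842, giving δ = 3.168.
δ = d·√(n/2) ⇒ n = 2(δ/d)² = 2 × (3.168 / 0.93)² = 23.21.
Round up to the next whole unit.

n = 24 per group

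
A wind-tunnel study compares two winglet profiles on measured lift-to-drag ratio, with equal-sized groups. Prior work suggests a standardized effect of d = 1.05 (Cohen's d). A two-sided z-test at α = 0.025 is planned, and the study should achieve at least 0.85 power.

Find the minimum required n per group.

Set Φ(δ − 2.241) = 0.85; then δ − 2.241 = Φ⁻¹(0.85) = 1.036, giving δ = 3.278.
(For δ > 0 the lower-tail rejection region contributes negligibly to power, so the one-term inversion is standard.)
δ = d·√(n/2) ⇒ n = 2(δ/d)² = 2 × (3.278 / 1.05)² = 19.49.
Rounding up, n = 20 per group.

n = 20 per group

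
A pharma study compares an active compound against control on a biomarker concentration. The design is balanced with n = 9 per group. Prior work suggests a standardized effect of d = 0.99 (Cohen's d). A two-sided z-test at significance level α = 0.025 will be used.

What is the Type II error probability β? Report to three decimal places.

β ≈ 0.556

Noncentrality parameter: δ = d·√(n/2) = 0.99 × √(9/2) = 2.1001
Critical value for a two-sided test at α = 0.025: z_{α/2} = 2.241.
Power = Φ(δ − 2.241) + Φ(−δ − 2.241) = Φ(-0.141) + Φ(-4.342) = 0.4438 + 0.0000 = 0.4438.
Type II error: β = 1 − power = 1 − 0.4438 = 0.5562.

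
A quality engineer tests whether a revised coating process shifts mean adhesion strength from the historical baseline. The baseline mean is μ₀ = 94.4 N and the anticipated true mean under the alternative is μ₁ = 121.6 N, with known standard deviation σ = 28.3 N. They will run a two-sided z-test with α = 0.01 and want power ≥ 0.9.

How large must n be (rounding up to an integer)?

Standardized effect: d = |μ₁ − μ₀| / σ = |121.6 − 94.4| / 28.3 = 0.9611
Set Φ(δ − 2.576) = 0.9; then δ − 2.576 = Φ⁻¹(0.9) = 1.282, giving δ = 3.857.
(The Φ(−δ − z_{α/2}) term is vanishingly small for δ > 0 and is dropped in the standard sample-size formula.)
δ = d·√n ⇒ n = (δ/d)² = (3.857 / 0.9611)² = 16.11.
Round up to the next whole unit.

n = 17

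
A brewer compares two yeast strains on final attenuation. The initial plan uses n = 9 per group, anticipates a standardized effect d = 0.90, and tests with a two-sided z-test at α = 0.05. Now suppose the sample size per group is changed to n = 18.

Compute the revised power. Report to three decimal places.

Power ≈ 0.770

With n = 18 per group: δ = d·√(n/2) = 0.90 × √(18/2) = 2.7000. Critical value z_{0.025} = 1.960.
Revised power = Φ(δ − 1.960) + Φ(−δ − 1.960) = Φ(0.740) + Φ(-4.660) = 0.7704 + 0.0000 = 0.7704.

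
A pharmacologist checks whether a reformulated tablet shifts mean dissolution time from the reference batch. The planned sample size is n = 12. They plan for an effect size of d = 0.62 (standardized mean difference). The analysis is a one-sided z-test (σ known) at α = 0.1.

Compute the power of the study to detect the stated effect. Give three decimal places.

Power ≈ 0.807

Noncentrality parameter: λ = d·√n = 0.62 × √12 = 2.1477
One-sided α = 0.1 → critical value z_{0.1} = 1.282.
Power = P(Z > 1.282 − λ) = Φ(0.866) = 0.8068.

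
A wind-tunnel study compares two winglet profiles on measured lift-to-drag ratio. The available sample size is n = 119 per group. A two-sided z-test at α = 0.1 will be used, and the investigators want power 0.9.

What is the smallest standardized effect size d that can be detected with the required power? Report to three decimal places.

d ≈ 0.379

Required noncentrality: δ = z_{0.05} + z_{0.10} = 1.645 + 1.282 = 2.926.
(Lower-tail contribution to power is negligible for δ > 0.)
δ = d·√(n/2) ⇒ d = δ/√(n/2) = 2.926/√(119/2) = 0.3794.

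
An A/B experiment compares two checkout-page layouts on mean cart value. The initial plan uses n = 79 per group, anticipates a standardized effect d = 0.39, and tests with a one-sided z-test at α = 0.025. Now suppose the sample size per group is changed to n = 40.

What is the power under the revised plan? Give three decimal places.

With n = 40 per group: δ = d·√(n/2) = 0.39 × √(40/2) = 1.7441. Critical value z_{0.025} = 1.960.
Revised power = Φ(δ − 1.960) = Φ(-0.216) = 0.4146.

Power ≈ 0.415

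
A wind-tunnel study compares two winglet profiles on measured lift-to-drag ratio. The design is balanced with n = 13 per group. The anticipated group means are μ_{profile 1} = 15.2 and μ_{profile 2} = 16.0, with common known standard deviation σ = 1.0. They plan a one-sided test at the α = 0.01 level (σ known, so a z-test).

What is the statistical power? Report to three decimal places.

Power ≈ 0.387

Standardized effect: d = |μ_{profile 1} − μ_{profile 2}| / σ = |15.2 − 16.0| / 1.0 = 0.8000
Noncentrality parameter: δ = d·√(n/2) = 0.8000 × √(13/2) = 2.0396
One-sided α = 0.01 → critical value z_{0.01} = 2.326.
Power = Φ(δ − 2.326) = Φ(-0.287) = 0.3872.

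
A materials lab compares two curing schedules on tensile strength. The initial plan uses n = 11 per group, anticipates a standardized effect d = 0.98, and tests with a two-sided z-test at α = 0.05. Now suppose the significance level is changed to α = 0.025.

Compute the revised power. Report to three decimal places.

Power ≈ 0.523

δ = d·√(n/2) = 0.98 × √(11/2) = 2.2983 (unchanged). New critical value: z_{0.0125} = 2.241.
Revised power = Φ(δ − 2.241) + Φ(−δ − 2.241) = Φ(0.057) + Φ(-4.540) = 0.5227 + 0.0000 = 0.5227.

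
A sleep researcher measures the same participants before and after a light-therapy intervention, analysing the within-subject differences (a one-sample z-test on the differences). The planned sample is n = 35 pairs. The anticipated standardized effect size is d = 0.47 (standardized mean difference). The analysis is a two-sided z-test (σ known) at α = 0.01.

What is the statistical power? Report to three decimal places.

Noncentrality parameter: δ = d·√n = 0.47 × √35 = 2.7806
Two-sided α = 0.01 → critical value z_{0.005} = 2.576.
Power = Φ(δ − 2.576) + Φ(−δ − 2.576) = Φ(0.205) + Φ(-5.356) = 0.5811 + 0.0000 = 0.5811.

Power ≈ 0.581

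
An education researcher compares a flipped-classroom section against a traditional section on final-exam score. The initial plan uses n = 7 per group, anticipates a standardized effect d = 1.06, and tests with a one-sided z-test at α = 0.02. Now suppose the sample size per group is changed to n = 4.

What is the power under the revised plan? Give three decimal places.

With n = 4 per group: δ = d·√(n/2) = 1.06 × √(4/2) = 1.4991. Critical value z_{0.02} = 2.054.
Revised power = Φ(δ − 2.054) = Φ(-0.555) = 0.2896.

Power ≈ 0.290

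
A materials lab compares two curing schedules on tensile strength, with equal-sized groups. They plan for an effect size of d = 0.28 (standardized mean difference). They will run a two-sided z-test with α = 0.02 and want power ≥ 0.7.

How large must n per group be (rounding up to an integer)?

For power 0.7 need Φ(δ − z_{0.01}) = 0.7, so δ = z_{0.01} + z_{0.30} = 2.326 + 0.524 = 2.851.
(Ignoring the negligible lower-tail rejection probability gives the usual closed-form inversion.)
δ = d·√(n/2) ⇒ n = 2(δ/d)² = 2 × (2.851 / 0.28)² = 207.32.
Round up to the next whole unit.

n = 208 per group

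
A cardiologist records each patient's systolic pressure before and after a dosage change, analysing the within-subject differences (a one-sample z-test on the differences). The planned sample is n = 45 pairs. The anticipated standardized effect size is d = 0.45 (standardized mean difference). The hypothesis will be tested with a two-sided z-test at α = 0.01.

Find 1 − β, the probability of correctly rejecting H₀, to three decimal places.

Power ≈ 0.671

Noncentrality parameter: δ = d·√n = 0.45 × √45 = 3.0187
Critical value for a two-sided test at α = 0.01: z_{α/2} = 2.576.
Power = Φ(δ − 2.576) + Φ(−δ − 2.576) = Φ(0.443) + Φ(-5.595) = 0.6711 + 0.0000 = 0.6711.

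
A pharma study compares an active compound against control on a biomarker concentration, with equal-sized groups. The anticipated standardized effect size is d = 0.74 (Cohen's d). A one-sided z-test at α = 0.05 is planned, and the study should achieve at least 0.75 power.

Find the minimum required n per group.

n = 20 per group

Set Φ(δ − 1.645) = 0.75; then δ − 1.645 = Φ⁻¹(0.75) = 0.674, giving δ = 2.319.
δ = d·√(n/2) ⇒ n = 2(δ/d)² = 2 × (2.319 / 0.74)² = 19.65.
Round up to the next whole unit.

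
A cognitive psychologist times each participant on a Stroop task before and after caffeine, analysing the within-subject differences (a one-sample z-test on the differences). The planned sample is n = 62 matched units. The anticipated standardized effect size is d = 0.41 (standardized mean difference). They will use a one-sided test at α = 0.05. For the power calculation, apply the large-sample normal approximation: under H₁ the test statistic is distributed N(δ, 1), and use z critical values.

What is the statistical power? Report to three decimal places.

Power ≈ 0.943

Noncentrality parameter: λ = d·√n = 0.41 × √62 = 3.2283
One-sided α = 0.05 → critical value z_{0.05} = 1.645.
Power = Φ(λ − 1.645) = Φ(1.583) = 0.9433.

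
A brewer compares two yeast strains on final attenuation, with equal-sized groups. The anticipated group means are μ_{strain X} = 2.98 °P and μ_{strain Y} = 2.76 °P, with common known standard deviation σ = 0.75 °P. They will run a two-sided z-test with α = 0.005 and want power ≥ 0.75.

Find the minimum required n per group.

n = 282 per group

Standardized effect: d = |μ_{strain X} − μ_{strain Y}| / σ = |2.98 − 2.76| / 0.75 = 0.2933
For power 0.75 need Φ(δ − z_{0.0025}) = 0.75, so δ = z_{0.0025} + z_{0.25} = 2.807 + 0.674 = 3.482.
(The Φ(−δ − z_{α/2}) term is vanishingly small for δ > 0 and is dropped in the standard sample-size formula.)
δ = d·√(n/2) ⇒ n = 2(δ/d)² = 2 × (3.482 / 0.2933)² = 281.74.
Round up to the next whole unit.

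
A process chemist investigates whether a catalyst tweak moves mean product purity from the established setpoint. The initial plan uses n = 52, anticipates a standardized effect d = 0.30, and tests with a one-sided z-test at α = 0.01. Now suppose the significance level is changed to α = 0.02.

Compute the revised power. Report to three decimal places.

δ = d·√n = 0.30 × √52 = 2.1633 (unchanged). New critical value: z_{0.02} = 2.054.
Revised power = Φ(δ − 2.054) = Φ(0.110) = 0.5436.

Power ≈ 0.544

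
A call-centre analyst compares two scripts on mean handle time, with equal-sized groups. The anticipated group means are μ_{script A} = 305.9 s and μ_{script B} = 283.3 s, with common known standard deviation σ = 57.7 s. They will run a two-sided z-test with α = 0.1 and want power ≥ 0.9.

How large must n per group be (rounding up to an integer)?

Standardized effect: d = |μ_{script A} − μ_{script B}| / σ = |305.9 − 283.3| / 57.7 = 0.3917
For power 0.9 need Φ(δ − z_{0.05}) = 0.9, so δ = z_{0.05} + z_{0.10} = 1.645 + 1.282 = 2.926.
(For δ > 0 the lower-tail rejection region contributes negligibly to power, so the one-term inversion is standard.)
δ = d·√(n/2) ⇒ n = 2(δ/d)² = 2 × (2.926 / 0.3917)² = 111.64.
Round up to the next whole unit.

n = 112 per group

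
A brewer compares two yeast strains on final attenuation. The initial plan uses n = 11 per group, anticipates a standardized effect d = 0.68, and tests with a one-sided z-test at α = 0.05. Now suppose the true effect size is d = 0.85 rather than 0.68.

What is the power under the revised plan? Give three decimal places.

Power ≈ 0.636

With d = 0.85: δ = d·√(n/2) = 0.85 × √(11/2) = 1.9934. Critical value z_{0.05} = 1.645.
Revised power = P(Z > 1.645 − δ) = Φ(0.349) = 0.6363.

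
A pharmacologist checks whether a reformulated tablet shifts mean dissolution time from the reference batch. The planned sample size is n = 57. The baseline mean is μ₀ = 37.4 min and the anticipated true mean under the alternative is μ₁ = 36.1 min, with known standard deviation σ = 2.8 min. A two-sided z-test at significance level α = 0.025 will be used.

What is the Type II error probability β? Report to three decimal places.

β ≈ 0.103

Standardized effect: d = |μ₁ − μ₀| / σ = |36.1 − 37.4| / 2.8 = 0.4643
Noncentrality parameter: δ = d·√n = 0.4643 × √57 = 3.5053
Two-sided α = 0.025 → critical value z_{0.0125} = 2.241.
Power = Φ(δ − 2.241) + Φ(−δ − 2.241) = Φ(1.264) + Φ(-5.747) = 0.8969 + 0.0000 = 0.8969.
Type II error: β = 1 − power = 1 − 0.8969 = 0.1031.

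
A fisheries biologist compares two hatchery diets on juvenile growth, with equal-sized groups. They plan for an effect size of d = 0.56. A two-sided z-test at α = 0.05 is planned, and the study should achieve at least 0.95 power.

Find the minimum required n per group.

Set Φ(δ − 1.960) = 0.95; then δ − 1.960 = Φ⁻¹(0.95) = 1.645, giving δ = 3.605.
(For δ > 0 the lower-tail rejection region contributes negligibly to power, so the one-term inversion is standard.)
δ = d·√(n/2) ⇒ n = 2(δ/d)² = 2 × (3.605 / 0.56)² = 82.87.
Round up to the next whole unit.

n = 83 per group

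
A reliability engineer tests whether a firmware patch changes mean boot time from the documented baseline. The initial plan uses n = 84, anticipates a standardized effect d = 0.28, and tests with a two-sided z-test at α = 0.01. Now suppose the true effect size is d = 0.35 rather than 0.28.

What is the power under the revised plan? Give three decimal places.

Power ≈ 0.736

With d = 0.35: δ = d·√n = 0.35 × √84 = 3.2078. Critical value z_{0.005} = 2.576.
Revised power = Φ(δ − 2.576) + Φ(−δ − 2.576) = Φ(0.632) + Φ(-5.784) = 0.7363 + 0.0000 = 0.7363.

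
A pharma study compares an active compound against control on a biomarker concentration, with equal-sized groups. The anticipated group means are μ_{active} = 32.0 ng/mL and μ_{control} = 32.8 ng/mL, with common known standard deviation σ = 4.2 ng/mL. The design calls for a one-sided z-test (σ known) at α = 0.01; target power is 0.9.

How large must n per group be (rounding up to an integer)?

Standardized effect: d = |μ_{active} − μ_{control}| / σ = |32.0 − 32.8| / 4.2 = 0.1905
For power 0.9 need Φ(δ − z_{0.01}) = 0.9, so δ = z_{0.01} + z_{0.10} = 2.326 + 1.282 = 3.608.
δ = d·√(n/2) ⇒ n = 2(δ/d)² = 2 × (3.608 / 0.1905)² = 717.56.
Rounding up, n = 718 per group.

n = 718 per group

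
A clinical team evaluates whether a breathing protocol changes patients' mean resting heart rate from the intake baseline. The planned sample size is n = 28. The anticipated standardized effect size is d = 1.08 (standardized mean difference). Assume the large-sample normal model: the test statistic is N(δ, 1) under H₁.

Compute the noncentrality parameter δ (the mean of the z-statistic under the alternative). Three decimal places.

The noncentrality parameter scales effect size by the design's sample-size factor: δ = d·√n = 1.08 × √28 = 5.7148

δ ≈ 5.715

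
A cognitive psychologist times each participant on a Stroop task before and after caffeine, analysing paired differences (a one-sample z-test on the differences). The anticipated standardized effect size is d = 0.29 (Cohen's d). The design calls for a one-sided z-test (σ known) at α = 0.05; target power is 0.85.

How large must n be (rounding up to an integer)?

For power 0.85 need Φ(δ − z_{0.05}) = 0.85, so δ = z_{0.05} + z_{0.15} = 1.645 + 1.036 = 2.681.
δ = d·√n ⇒ n = (δ/d)² = (2.681 / 0.29)² = 85.49.
Rounding up, n = 86.

n = 86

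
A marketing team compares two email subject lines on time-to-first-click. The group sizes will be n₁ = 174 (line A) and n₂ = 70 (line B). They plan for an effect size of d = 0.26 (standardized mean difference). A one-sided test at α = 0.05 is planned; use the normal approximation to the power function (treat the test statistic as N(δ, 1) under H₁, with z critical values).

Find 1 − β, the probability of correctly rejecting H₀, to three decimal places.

Noncentrality parameter: δ = d / √(1/n₁ + 1/n₂) = 0.26 / √(1/174 + 1/70) = 1.8370
Critical value for a one-sided test at α = 0.05: z_α = 1.645.
Power = P(Z > 1.645 − δ) = Φ(0.192) = 0.5762.

Power ≈ 0.576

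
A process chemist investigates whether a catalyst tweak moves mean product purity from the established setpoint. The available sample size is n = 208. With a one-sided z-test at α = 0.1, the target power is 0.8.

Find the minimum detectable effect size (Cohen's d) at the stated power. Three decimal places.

Need Φ(δ − 1.282) = 0.8, so δ = 1.282 + 0.842 = 2.123.
δ = d·√n ⇒ d = δ/√n = 2.123/√208 = 0.1472.

d ≈ 0.147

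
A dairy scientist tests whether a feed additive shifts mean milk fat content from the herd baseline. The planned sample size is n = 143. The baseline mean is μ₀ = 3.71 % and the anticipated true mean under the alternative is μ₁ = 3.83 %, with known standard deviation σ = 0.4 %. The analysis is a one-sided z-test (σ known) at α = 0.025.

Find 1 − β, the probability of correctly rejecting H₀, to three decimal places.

Standardized effect: d = |μ₁ − μ₀| / σ = |3.83 − 3.71| / 0.4 = 0.3000
Noncentrality parameter: δ = d·√n = 0.3000 × √143 = 3.5875
Critical value for a one-sided test at α = 0.025: z_α = 1.960.
Power = P(Z > 1.960 − δ) = Φ(1.628) = 0.9482.

Power ≈ 0.948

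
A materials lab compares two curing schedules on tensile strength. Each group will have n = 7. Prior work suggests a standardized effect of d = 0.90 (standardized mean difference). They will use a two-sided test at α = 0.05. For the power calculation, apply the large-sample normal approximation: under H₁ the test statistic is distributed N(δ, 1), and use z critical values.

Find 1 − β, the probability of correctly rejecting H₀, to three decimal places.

Power ≈ 0.391

Noncentrality parameter: δ = d·√(n/2) = 0.90 × √(7/2) = 1.6837
Critical value for a two-sided test at α = 0.05: z_{α/2} = 1.960.
Power = Φ(δ − 1.960) + Φ(−δ − 1.960) = Φ(-0.276) + Φ(-3.644) = 0.3912 + 0.0001 = 0.3913.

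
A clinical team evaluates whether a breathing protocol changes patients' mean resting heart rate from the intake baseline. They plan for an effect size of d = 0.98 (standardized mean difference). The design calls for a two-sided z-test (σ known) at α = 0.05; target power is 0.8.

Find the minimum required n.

n = 9

For power 0.8 need Φ(δ − z_{0.025}) = 0.8, so δ = z_{0.025} + z_{0.20} = 1.960 + 0.842 = 2.802.
(Ignoring the negligible lower-tail rejection probability gives the usual closed-form inversion.)
δ = d·√n ⇒ n = (δ/d)² = (2.802 / 0.98)² = 8.17.
Round up to the next whole unit.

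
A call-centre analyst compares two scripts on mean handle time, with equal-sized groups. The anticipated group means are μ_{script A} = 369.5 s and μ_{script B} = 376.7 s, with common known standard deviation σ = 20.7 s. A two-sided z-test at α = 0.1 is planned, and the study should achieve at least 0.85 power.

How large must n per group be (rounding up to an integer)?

n = 119 per group

Standardized effect: d = |μ_{script A} − μ_{script B}| / σ = |369.5 − 376.7| / 20.7 = 0.3478
Set Φ(δ − 1.645) = 0.85; then δ − 1.645 = Φ⁻¹(0.85) = 1.036, giving δ = 2.681.
(Ignoring the negligible lower-tail rejection probability gives the usual closed-form inversion.)
δ = d·√(n/2) ⇒ n = 2(δ/d)² = 2 × (2.681 / 0.3478)² = 118.85.
Rounding up, n = 119 per group.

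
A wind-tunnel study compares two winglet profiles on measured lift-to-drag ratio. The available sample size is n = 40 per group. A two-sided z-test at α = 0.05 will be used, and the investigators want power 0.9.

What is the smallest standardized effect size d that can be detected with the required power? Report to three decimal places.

Need Φ(δ − 1.960) = 0.9, so δ = 1.960 + 1.282 = 3.242.
(Lower-tail contribution to power is negligible for δ > 0.)
δ = d·√(n/2) ⇒ d = δ/√(n/2) = 3.242/√(40/2) = 0.7248.

d ≈ 0.725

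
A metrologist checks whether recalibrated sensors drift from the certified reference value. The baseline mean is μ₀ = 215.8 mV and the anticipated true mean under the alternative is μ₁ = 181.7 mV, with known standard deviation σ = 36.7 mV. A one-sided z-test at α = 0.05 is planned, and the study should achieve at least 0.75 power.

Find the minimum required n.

n = 7

Standardized effect: d = |μ₁ − μ₀| / σ = |181.7 − 215.8| / 36.7 = 0.9292
Set Φ(δ − 1.645) = 0.75; then δ − 1.645 = Φ⁻¹(0.75) = 0.674, giving δ = 2.319.
δ = d·√n ⇒ n = (δ/d)² = (2.319 / 0.9292)² = 6.23.
Rounding up, n = 7.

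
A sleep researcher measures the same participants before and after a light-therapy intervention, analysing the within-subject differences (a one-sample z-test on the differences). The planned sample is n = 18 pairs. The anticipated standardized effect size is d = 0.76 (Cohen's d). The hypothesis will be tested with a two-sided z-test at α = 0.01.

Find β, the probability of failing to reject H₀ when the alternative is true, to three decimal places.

β ≈ 0.258

Noncentrality parameter: δ = d·√n = 0.76 × √18 = 3.2244
Two-sided α = 0.01 → critical value z_{0.005} = 2.576.
Power = Φ(δ − 2.576) + Φ(−δ − 2.576) = Φ(0.649) + Φ(-5.800) = 0.7417 + 0.0000 = 0.7417.
Type II error: β = 1 − power = 1 − 0.7417 = 0.2583.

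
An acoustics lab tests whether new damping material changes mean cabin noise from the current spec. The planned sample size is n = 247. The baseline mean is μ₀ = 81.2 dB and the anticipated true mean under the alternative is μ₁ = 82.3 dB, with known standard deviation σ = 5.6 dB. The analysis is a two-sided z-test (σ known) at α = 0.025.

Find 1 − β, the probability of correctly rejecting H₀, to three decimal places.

Standardized effect: d = |μ₁ − μ₀| / σ = |82.3 − 81.2| / 5.6 = 0.1964
Noncentrality parameter: δ = d·√n = 0.1964 × √247 = 3.0871
Two-sided α = 0.025 → critical value z_{0.0125} = 2.241.
Power = Φ(δ − 2.241) + Φ(−δ − 2.241) = Φ(0.846) + Φ(-5.329) = 0.8011 + 0.0000 = 0.8011.

Power ≈ 0.801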